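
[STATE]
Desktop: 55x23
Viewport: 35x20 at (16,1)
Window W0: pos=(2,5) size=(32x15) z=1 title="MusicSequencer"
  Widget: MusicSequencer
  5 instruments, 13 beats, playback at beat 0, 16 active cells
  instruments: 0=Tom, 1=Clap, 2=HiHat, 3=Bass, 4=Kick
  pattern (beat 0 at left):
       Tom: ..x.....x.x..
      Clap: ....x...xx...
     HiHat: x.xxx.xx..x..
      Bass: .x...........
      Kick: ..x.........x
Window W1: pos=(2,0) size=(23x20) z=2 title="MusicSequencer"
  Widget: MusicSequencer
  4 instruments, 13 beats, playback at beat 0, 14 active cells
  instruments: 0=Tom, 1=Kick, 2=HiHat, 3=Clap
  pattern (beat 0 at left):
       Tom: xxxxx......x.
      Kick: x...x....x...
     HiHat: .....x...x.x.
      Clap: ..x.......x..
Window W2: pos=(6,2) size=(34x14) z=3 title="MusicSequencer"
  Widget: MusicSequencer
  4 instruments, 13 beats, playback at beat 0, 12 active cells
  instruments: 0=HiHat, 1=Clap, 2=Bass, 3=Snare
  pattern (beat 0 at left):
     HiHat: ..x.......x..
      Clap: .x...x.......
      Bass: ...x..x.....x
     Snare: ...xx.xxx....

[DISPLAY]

er      ┃                          
━━━━━━━━━━━━━━━━━━━━━━━┓           
uencer                 ┃           
───────────────────────┨           
3456789012             ┃           
·······█··             ┃           
··█·······             ┃           
█··█·····█             ┃           
██·███····             ┃           
                       ┃           
                       ┃           
                       ┃           
                       ┃           
                       ┃           
━━━━━━━━━━━━━━━━━━━━━━━┛           
        ┃        ┃                 
        ┃        ┃                 
        ┃        ┃                 
━━━━━━━━┛━━━━━━━━┛                 
                                   


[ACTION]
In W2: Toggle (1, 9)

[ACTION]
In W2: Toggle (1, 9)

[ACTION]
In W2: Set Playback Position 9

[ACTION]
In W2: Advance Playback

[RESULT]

er      ┃                          
━━━━━━━━━━━━━━━━━━━━━━━┓           
uencer                 ┃           
───────────────────────┨           
3456789▼12             ┃           
·······█··             ┃           
··█·······             ┃           
█··█·····█             ┃           
██·███····             ┃           
                       ┃           
                       ┃           
                       ┃           
                       ┃           
                       ┃           
━━━━━━━━━━━━━━━━━━━━━━━┛           
        ┃        ┃                 
        ┃        ┃                 
        ┃        ┃                 
━━━━━━━━┛━━━━━━━━┛                 
                                   


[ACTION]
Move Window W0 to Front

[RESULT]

er      ┃                          
━━━━━━━━━━━━━━━━━━━━━━━┓           
uencer                 ┃           
───────────────────────┨           
━━━━━━━━━━━━━━━━━┓     ┃           
er               ┃     ┃           
─────────────────┨     ┃           
789012           ┃     ┃           
·█·█··           ┃     ┃           
·██···           ┃     ┃           
█··█··           ┃     ┃           
······           ┃     ┃           
·····█           ┃     ┃           
                 ┃     ┃           
                 ┃━━━━━┛           
                 ┃                 
                 ┃                 
                 ┃                 
━━━━━━━━━━━━━━━━━┛                 
                                   


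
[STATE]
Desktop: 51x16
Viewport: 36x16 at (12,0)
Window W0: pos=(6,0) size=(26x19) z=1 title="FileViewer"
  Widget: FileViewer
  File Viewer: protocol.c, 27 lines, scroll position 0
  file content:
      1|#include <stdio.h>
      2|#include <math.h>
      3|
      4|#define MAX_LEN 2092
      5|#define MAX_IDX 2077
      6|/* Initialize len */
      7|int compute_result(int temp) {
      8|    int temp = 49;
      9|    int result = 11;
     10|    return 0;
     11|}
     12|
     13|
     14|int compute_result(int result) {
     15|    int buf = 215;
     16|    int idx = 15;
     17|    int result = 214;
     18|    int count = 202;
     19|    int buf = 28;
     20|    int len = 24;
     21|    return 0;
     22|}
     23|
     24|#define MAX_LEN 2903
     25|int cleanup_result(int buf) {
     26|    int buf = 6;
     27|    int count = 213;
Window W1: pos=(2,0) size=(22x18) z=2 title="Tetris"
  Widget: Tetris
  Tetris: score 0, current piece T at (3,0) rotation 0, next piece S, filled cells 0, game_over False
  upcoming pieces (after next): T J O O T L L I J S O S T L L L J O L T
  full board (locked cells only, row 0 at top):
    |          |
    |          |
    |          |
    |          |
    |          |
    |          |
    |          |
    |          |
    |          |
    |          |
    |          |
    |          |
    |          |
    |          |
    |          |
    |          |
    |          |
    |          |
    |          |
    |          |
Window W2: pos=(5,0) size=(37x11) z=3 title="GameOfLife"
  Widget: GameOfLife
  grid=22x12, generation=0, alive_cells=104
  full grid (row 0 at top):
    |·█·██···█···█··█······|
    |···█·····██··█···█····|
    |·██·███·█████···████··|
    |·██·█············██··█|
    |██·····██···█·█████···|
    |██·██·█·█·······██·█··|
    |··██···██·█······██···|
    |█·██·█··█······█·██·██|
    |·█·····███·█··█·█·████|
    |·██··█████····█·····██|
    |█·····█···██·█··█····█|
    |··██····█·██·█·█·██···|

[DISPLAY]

━━━━━━━━━━━━━━━━━━━━━━━━━━━━━┓      
fLife                        ┃      
─────────────────────────────┨      
                             ┃      
···········██··█             ┃      
·██···█·█████···             ┃      
█·█·······██·█··             ┃      
·██·█······██···             ┃      
··█······█·██·██             ┃      
·███·█··█·█·████             ┃      
━━━━━━━━━━━━━━━━━━━━━━━━━━━━━┛      
 │         ┃11;   ░┃                
 │         ┃      ░┃                
 │         ┃      ░┃                
 │         ┃      ░┃                
 │         ┃      ░┃                


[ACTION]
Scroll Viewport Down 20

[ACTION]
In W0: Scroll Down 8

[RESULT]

━━━━━━━━━━━━━━━━━━━━━━━━━━━━━┓      
fLife                        ┃      
─────────────────────────────┨      
                             ┃      
···········██··█             ┃      
·██···█·█████···             ┃      
█·█·······██·█··             ┃      
·██·█······██···             ┃      
··█······█·██·██             ┃      
·███·█··█·█·████             ┃      
━━━━━━━━━━━━━━━━━━━━━━━━━━━━━┛      
 │         ┃214;  ░┃                
 │         ┃02;   █┃                
 │         ┃      ░┃                
 │         ┃      ░┃                
 │         ┃      ░┃                


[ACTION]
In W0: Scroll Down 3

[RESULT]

━━━━━━━━━━━━━━━━━━━━━━━━━━━━━┓      
fLife                        ┃      
─────────────────────────────┨      
                             ┃      
···········██··█             ┃      
·██···█·█████···             ┃      
█·█·······██·█··             ┃      
·██·█······██···             ┃      
··█······█·██·██             ┃      
·███·█··█·█·████             ┃      
━━━━━━━━━━━━━━━━━━━━━━━━━━━━━┛      
 │         ┃      ░┃                
 │         ┃      ░┃                
 │         ┃      ░┃                
 │         ┃      ░┃                
 │         ┃903   █┃                


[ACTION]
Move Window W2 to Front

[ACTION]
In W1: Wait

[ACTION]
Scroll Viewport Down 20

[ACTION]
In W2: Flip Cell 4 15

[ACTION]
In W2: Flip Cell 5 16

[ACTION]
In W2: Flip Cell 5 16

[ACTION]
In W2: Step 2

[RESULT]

━━━━━━━━━━━━━━━━━━━━━━━━━━━━━┓      
fLife                        ┃      
─────────────────────────────┨      
                             ┃      
█·██··█████·····             ┃      
·█·······██·····             ┃      
··█··········██·             ┃      
█·············█·             ┃      
██·█·····█······             ┃      
█···█·█·█·██····             ┃      
━━━━━━━━━━━━━━━━━━━━━━━━━━━━━┛      
 │         ┃      ░┃                
 │         ┃      ░┃                
 │         ┃      ░┃                
 │         ┃      ░┃                
 │         ┃903   █┃                


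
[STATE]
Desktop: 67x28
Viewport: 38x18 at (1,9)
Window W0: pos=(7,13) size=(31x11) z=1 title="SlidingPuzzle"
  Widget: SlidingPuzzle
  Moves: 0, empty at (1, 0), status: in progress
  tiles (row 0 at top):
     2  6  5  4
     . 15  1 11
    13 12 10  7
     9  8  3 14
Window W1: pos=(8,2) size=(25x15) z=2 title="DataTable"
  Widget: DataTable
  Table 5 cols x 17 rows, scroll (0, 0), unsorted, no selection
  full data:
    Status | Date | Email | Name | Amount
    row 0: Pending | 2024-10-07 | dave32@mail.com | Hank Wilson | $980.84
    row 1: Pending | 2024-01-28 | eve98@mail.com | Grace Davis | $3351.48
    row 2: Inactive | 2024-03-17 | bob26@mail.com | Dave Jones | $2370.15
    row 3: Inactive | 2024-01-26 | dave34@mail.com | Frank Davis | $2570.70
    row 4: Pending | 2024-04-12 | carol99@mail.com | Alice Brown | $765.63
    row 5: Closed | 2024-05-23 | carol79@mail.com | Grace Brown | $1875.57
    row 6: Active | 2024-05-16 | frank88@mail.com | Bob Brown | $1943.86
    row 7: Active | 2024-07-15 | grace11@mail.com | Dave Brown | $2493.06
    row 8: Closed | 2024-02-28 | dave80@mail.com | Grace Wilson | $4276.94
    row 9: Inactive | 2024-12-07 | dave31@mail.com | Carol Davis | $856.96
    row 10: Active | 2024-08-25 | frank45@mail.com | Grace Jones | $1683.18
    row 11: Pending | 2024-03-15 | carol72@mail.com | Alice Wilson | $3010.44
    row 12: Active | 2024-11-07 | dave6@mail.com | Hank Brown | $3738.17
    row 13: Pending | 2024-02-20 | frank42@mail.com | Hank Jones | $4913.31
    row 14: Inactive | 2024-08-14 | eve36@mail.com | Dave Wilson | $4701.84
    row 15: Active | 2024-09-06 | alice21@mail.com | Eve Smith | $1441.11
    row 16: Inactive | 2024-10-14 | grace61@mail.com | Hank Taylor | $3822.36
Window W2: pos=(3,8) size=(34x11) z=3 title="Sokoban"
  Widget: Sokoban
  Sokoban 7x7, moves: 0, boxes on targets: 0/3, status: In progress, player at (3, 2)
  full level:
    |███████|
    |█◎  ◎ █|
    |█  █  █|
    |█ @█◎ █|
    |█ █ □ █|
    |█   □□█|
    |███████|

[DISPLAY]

  ┃ Sokoban                        ┃  
  ┠────────────────────────────────┨  
  ┃███████                         ┃  
  ┃█◎  ◎ █                         ┃  
  ┃█  █  █                         ┃┓ 
  ┃█ @█◎ █                         ┃┃ 
  ┃█ █ □ █                         ┃┨ 
  ┃█   □□█                         ┃┃ 
  ┃███████                         ┃┃ 
  ┗━━━━━━━━━━━━━━━━━━━━━━━━━━━━━━━━┛┃ 
      ┃│    │ 15 │  1 │ 11 │        ┃ 
      ┃├────┼────┼────┼────┤        ┃ 
      ┃│ 13 │ 12 │ 10 │  7 │        ┃ 
      ┃├────┼────┼────┼────┤        ┃ 
      ┗━━━━━━━━━━━━━━━━━━━━━━━━━━━━━┛ 
                                      
                                      
                                      


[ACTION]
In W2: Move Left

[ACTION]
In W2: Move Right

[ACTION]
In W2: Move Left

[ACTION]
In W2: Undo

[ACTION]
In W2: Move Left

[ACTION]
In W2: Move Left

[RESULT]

  ┃ Sokoban                        ┃  
  ┠────────────────────────────────┨  
  ┃███████                         ┃  
  ┃█◎  ◎ █                         ┃  
  ┃█  █  █                         ┃┓ 
  ┃█@ █◎ █                         ┃┃ 
  ┃█ █ □ █                         ┃┨ 
  ┃█   □□█                         ┃┃ 
  ┃███████                         ┃┃ 
  ┗━━━━━━━━━━━━━━━━━━━━━━━━━━━━━━━━┛┃ 
      ┃│    │ 15 │  1 │ 11 │        ┃ 
      ┃├────┼────┼────┼────┤        ┃ 
      ┃│ 13 │ 12 │ 10 │  7 │        ┃ 
      ┃├────┼────┼────┼────┤        ┃ 
      ┗━━━━━━━━━━━━━━━━━━━━━━━━━━━━━┛ 
                                      
                                      
                                      


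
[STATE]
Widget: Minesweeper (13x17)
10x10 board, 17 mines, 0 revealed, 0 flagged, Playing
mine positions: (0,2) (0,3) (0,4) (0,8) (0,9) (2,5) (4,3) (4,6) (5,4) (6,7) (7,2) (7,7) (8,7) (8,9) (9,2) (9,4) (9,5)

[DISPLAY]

■■■■■■■■■■   
■■■■■■■■■■   
■■■■■■■■■■   
■■■■■■■■■■   
■■■■■■■■■■   
■■■■■■■■■■   
■■■■■■■■■■   
■■■■■■■■■■   
■■■■■■■■■■   
■■■■■■■■■■   
             
             
             
             
             
             
             


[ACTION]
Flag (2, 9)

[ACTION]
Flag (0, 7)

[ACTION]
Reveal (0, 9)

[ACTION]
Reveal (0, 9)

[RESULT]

■■✹✹✹■■⚑✹✹   
■■■■■■■■■■   
■■■■■✹■■■⚑   
■■■■■■■■■■   
■■■✹■■✹■■■   
■■■■✹■■■■■   
■■■■■■■✹■■   
■■✹■■■■✹■■   
■■■■■■■✹■✹   
■■✹■✹✹■■■■   
             
             
             
             
             
             
             


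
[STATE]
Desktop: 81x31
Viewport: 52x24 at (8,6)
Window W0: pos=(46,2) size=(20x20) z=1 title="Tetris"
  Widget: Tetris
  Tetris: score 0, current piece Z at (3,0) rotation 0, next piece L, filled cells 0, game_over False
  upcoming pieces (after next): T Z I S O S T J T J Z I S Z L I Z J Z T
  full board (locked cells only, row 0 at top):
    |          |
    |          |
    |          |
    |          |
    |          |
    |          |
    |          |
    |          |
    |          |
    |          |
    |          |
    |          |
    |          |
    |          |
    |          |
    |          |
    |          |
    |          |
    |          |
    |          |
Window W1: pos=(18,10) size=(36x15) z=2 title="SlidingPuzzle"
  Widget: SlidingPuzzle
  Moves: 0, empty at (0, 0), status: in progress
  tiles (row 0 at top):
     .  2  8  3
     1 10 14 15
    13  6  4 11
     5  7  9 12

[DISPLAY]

                                      ┃             
                                      ┃             
                                      ┃             
                                      ┃             
          ┏━━━━━━━━━━━━━━━━━━━━━━━━━━━━━━━━━━┓      
          ┃ SlidingPuzzle                    ┃      
          ┠──────────────────────────────────┨      
          ┃┌────┬────┬────┬────┐             ┃      
          ┃│    │  2 │  8 │  3 │             ┃      
          ┃├────┼────┼────┼────┤             ┃      
          ┃│  1 │ 10 │ 14 │ 15 │             ┃      
          ┃├────┼────┼────┼────┤             ┃      
          ┃│ 13 │  6 │  4 │ 11 │             ┃      
          ┃├────┼────┼────┼────┤             ┃      
          ┃│  5 │  7 │  9 │ 12 │             ┃      
          ┃└────┴────┴────┴────┘             ┃━━━━━━
          ┃Moves: 0                          ┃      
          ┃                                  ┃      
          ┗━━━━━━━━━━━━━━━━━━━━━━━━━━━━━━━━━━┛      
                                                    
                                                    
                                                    
                                                    
                                                    


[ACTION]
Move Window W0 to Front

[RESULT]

                                      ┃             
                                      ┃             
                                      ┃             
                                      ┃             
          ┏━━━━━━━━━━━━━━━━━━━━━━━━━━━┃             
          ┃ SlidingPuzzle             ┃             
          ┠───────────────────────────┃             
          ┃┌────┬────┬────┬────┐      ┃             
          ┃│    │  2 │  8 │  3 │      ┃             
          ┃├────┼────┼────┼────┤      ┃             
          ┃│  1 │ 10 │ 14 │ 15 │      ┃             
          ┃├────┼────┼────┼────┤      ┃             
          ┃│ 13 │  6 │  4 │ 11 │      ┃             
          ┃├────┼────┼────┼────┤      ┃             
          ┃│  5 │  7 │  9 │ 12 │      ┃             
          ┃└────┴────┴────┴────┘      ┗━━━━━━━━━━━━━
          ┃Moves: 0                          ┃      
          ┃                                  ┃      
          ┗━━━━━━━━━━━━━━━━━━━━━━━━━━━━━━━━━━┛      
                                                    
                                                    
                                                    
                                                    
                                                    


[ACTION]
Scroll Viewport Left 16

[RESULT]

                                              ┃     
                                              ┃     
                                              ┃     
                                              ┃     
                  ┏━━━━━━━━━━━━━━━━━━━━━━━━━━━┃     
                  ┃ SlidingPuzzle             ┃     
                  ┠───────────────────────────┃     
                  ┃┌────┬────┬────┬────┐      ┃     
                  ┃│    │  2 │  8 │  3 │      ┃     
                  ┃├────┼────┼────┼────┤      ┃     
                  ┃│  1 │ 10 │ 14 │ 15 │      ┃     
                  ┃├────┼────┼────┼────┤      ┃     
                  ┃│ 13 │  6 │  4 │ 11 │      ┃     
                  ┃├────┼────┼────┼────┤      ┃     
                  ┃│  5 │  7 │  9 │ 12 │      ┃     
                  ┃└────┴────┴────┴────┘      ┗━━━━━
                  ┃Moves: 0                         
                  ┃                                 
                  ┗━━━━━━━━━━━━━━━━━━━━━━━━━━━━━━━━━
                                                    
                                                    
                                                    
                                                    
                                                    


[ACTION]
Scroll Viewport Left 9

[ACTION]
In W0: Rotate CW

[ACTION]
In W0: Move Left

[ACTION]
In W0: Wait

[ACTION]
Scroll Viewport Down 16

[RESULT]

                                              ┃     
                                              ┃     
                                              ┃     
                  ┏━━━━━━━━━━━━━━━━━━━━━━━━━━━┃     
                  ┃ SlidingPuzzle             ┃     
                  ┠───────────────────────────┃     
                  ┃┌────┬────┬────┬────┐      ┃     
                  ┃│    │  2 │  8 │  3 │      ┃     
                  ┃├────┼────┼────┼────┤      ┃     
                  ┃│  1 │ 10 │ 14 │ 15 │      ┃     
                  ┃├────┼────┼────┼────┤      ┃     
                  ┃│ 13 │  6 │  4 │ 11 │      ┃     
                  ┃├────┼────┼────┼────┤      ┃     
                  ┃│  5 │  7 │  9 │ 12 │      ┃     
                  ┃└────┴────┴────┴────┘      ┗━━━━━
                  ┃Moves: 0                         
                  ┃                                 
                  ┗━━━━━━━━━━━━━━━━━━━━━━━━━━━━━━━━━
                                                    
                                                    
                                                    
                                                    
                                                    
                                                    


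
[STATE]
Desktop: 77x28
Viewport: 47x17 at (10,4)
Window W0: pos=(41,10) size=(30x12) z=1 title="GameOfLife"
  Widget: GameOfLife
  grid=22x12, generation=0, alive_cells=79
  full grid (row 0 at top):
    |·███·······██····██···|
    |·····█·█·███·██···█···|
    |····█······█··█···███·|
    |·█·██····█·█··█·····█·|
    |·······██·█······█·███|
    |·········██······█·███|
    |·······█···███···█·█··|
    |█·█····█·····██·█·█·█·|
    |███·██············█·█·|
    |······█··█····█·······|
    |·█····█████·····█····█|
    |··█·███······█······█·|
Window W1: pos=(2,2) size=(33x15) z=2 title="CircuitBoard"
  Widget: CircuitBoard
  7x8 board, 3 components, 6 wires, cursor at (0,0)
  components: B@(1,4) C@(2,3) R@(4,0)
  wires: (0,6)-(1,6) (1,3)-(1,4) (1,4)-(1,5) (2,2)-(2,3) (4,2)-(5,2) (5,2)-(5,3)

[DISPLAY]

────────────────────────┨                      
2 3 4 5 6               ┃                      
                     ·  ┃                      
                     │  ┃                      
         · ─ B ─ ·   ·  ┃                      
                        ┃                      
     · ─ C              ┃      ┏━━━━━━━━━━━━━━━
                        ┃      ┃ GameOfLife    
                        ┃      ┠───────────────
                        ┃      ┃Gen: 0         
     ·                  ┃      ┃····█······█··█
     │                  ┃      ┃·█·██····█·█··█
━━━━━━━━━━━━━━━━━━━━━━━━┛      ┃·······██·█····
                               ┃·········██····
                               ┃·······█···███·
                               ┃█·█····█·····██
                               ┃███·██·········


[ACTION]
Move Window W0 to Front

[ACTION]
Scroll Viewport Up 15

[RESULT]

                                               
                                               
━━━━━━━━━━━━━━━━━━━━━━━━┓                      
tBoard                  ┃                      
────────────────────────┨                      
2 3 4 5 6               ┃                      
                     ·  ┃                      
                     │  ┃                      
         · ─ B ─ ·   ·  ┃                      
                        ┃                      
     · ─ C              ┃      ┏━━━━━━━━━━━━━━━
                        ┃      ┃ GameOfLife    
                        ┃      ┠───────────────
                        ┃      ┃Gen: 0         
     ·                  ┃      ┃····█······█··█
     │                  ┃      ┃·█·██····█·█··█
━━━━━━━━━━━━━━━━━━━━━━━━┛      ┃·······██·█····


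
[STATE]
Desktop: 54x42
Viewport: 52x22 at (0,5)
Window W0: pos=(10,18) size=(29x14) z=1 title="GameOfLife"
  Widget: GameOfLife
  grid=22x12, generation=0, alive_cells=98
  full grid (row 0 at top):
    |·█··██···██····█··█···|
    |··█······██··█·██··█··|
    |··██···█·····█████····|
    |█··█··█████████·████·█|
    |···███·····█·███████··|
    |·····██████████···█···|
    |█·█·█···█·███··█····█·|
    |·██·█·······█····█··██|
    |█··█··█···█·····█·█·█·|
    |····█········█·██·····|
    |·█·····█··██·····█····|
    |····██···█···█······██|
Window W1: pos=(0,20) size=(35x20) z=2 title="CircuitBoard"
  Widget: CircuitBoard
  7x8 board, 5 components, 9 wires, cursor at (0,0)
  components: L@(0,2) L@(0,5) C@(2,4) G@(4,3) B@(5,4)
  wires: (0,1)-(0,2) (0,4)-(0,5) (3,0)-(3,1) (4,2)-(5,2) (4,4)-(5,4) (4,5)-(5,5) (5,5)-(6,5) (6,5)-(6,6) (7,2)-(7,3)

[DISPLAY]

                                                    
                                                    
                                                    
                                                    
                                                    
                                                    
                                                    
                                                    
                                                    
                                                    
                                                    
                                                    
                                                    
          ┏━━━━━━━━━━━━━━━━━━━━━━━━━━━┓             
          ┃ GameOfLife                ┃             
┏━━━━━━━━━━━━━━━━━━━━━━━━━━━━━━━━━┓───┨             
┃ CircuitBoard                    ┃   ┃             
┠─────────────────────────────────┨   ┃             
┃   0 1 2 3 4 5 6                 ┃   ┃             
┃0  [.]  · ─ L       · ─ L        ┃   ┃             
┃                                 ┃   ┃             
┃1                                ┃   ┃             


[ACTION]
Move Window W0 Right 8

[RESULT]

                                                    
                                                    
                                                    
                                                    
                                                    
                                                    
                                                    
                                                    
                                                    
                                                    
                                                    
                                                    
                                                    
                  ┏━━━━━━━━━━━━━━━━━━━━━━━━━━━┓     
                  ┃ GameOfLife                ┃     
┏━━━━━━━━━━━━━━━━━━━━━━━━━━━━━━━━━┓───────────┨     
┃ CircuitBoard                    ┃           ┃     
┠─────────────────────────────────┨█··█··     ┃     
┃   0 1 2 3 4 5 6                 ┃██····     ┃     
┃0  [.]  · ─ L       · ─ L        ┃████·█     ┃     
┃                                 ┃████··     ┃     
┃1                                ┃··█···     ┃     


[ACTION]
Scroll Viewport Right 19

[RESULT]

                                                    
                                                    
                                                    
                                                    
                                                    
                                                    
                                                    
                                                    
                                                    
                                                    
                                                    
                                                    
                                                    
                ┏━━━━━━━━━━━━━━━━━━━━━━━━━━━┓       
                ┃ GameOfLife                ┃       
━━━━━━━━━━━━━━━━━━━━━━━━━━━━━━━━┓───────────┨       
CircuitBoard                    ┃           ┃       
────────────────────────────────┨█··█··     ┃       
  0 1 2 3 4 5 6                 ┃██····     ┃       
  [.]  · ─ L       · ─ L        ┃████·█     ┃       
                                ┃████··     ┃       
                                ┃··█···     ┃       


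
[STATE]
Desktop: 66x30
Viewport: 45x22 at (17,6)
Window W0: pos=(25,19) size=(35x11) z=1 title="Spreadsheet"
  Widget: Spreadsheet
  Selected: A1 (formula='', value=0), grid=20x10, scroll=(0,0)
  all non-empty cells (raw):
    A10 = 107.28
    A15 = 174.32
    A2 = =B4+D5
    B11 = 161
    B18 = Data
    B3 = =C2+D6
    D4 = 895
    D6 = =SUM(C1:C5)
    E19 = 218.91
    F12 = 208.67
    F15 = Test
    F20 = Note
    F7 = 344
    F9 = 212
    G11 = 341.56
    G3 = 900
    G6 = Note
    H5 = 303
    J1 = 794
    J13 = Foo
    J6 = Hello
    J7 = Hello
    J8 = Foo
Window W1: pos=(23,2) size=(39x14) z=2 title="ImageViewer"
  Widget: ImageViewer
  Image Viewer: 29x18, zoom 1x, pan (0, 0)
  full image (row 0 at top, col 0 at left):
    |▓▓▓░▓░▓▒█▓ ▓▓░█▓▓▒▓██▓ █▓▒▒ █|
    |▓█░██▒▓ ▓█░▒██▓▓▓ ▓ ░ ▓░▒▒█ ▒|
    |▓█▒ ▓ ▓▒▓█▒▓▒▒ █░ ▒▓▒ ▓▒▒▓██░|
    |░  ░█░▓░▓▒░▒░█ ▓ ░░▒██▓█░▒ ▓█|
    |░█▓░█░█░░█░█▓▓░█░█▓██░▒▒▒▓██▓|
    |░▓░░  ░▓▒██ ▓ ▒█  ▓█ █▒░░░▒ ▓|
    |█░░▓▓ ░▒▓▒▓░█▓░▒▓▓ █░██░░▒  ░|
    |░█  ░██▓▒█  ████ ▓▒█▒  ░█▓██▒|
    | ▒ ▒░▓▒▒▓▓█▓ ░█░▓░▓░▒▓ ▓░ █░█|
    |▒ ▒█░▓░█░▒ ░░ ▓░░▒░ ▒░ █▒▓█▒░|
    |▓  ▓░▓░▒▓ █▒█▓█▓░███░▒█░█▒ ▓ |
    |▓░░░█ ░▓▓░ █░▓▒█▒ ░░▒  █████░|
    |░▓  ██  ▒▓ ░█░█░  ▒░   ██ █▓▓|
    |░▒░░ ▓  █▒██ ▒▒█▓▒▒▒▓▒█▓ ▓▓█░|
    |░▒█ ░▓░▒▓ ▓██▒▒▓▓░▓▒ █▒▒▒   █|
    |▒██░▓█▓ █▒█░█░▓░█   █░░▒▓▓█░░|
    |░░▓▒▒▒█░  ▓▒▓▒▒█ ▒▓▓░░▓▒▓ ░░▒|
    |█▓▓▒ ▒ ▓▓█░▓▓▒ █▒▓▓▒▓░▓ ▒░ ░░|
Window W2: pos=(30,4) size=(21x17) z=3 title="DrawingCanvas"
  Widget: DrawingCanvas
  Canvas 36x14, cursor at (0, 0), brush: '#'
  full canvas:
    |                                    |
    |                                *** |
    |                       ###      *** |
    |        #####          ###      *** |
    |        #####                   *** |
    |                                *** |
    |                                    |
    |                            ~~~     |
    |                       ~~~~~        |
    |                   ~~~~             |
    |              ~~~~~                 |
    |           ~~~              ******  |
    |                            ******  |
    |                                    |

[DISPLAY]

      ┃▓█░██▒┠───────────────────┨ ▒        ┃
      ┃▓█▒ ▓ ┃+                  ┃█░        ┃
      ┃░  ░█░┃                   ┃▓█        ┃
      ┃░█▓░█░┃                   ┃█▓        ┃
      ┃░▓░░  ┃        #####      ┃ ▓        ┃
      ┃█░░▓▓ ┃        #####      ┃ ░        ┃
      ┃░█  ░█┃                   ┃█▒        ┃
      ┃ ▒ ▒░▓┃                   ┃░█        ┃
      ┃▒ ▒█░▓┃                   ┃▒░        ┃
      ┗━━━━━━┃                   ┃━━━━━━━━━━┛
             ┃                   ┃           
             ┃              ~~~~~┃           
             ┃           ~~~     ┃           
        ┏━━━━┃                   ┃━━━━━━━━┓  
        ┃ Spr┗━━━━━━━━━━━━━━━━━━━┛        ┃  
        ┠─────────────────────────────────┨  
        ┃A1:                              ┃  
        ┃       A       B       C       D ┃  
        ┃---------------------------------┃  
        ┃  1      [0]       0       0     ┃  
        ┃  2        0       0       0     ┃  
        ┃  3        0       0       0     ┃  


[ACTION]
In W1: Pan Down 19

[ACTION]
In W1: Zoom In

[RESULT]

      ┃▓▓    ┠───────────────────┨▓██▓▓░░███┃
      ┃▓▓    ┃+                  ┃▓██▓▓░░███┃
      ┃▓▓░░░░┃                   ┃▓▒▒██▒▒  ░┃
      ┃▓▓░░░░┃                   ┃▓▒▒██▒▒  ░┃
      ┃░░▓▓  ┃        #####      ┃░██░░    ▒┃
      ┃░░▓▓  ┃        #####      ┃░██░░    ▒┃
      ┃░░▒▒░░┃                   ┃▒▒▒██▓▓▒▒▒┃
      ┃░░▒▒░░┃                   ┃▒▒▒██▓▓▒▒▒┃
      ┃░░▒▒██┃                   ┃▒▒▒▓▓▓▓░░▓┃
      ┗━━━━━━┃                   ┃━━━━━━━━━━┛
             ┃                   ┃           
             ┃              ~~~~~┃           
             ┃           ~~~     ┃           
        ┏━━━━┃                   ┃━━━━━━━━┓  
        ┃ Spr┗━━━━━━━━━━━━━━━━━━━┛        ┃  
        ┠─────────────────────────────────┨  
        ┃A1:                              ┃  
        ┃       A       B       C       D ┃  
        ┃---------------------------------┃  
        ┃  1      [0]       0       0     ┃  
        ┃  2        0       0       0     ┃  
        ┃  3        0       0       0     ┃  


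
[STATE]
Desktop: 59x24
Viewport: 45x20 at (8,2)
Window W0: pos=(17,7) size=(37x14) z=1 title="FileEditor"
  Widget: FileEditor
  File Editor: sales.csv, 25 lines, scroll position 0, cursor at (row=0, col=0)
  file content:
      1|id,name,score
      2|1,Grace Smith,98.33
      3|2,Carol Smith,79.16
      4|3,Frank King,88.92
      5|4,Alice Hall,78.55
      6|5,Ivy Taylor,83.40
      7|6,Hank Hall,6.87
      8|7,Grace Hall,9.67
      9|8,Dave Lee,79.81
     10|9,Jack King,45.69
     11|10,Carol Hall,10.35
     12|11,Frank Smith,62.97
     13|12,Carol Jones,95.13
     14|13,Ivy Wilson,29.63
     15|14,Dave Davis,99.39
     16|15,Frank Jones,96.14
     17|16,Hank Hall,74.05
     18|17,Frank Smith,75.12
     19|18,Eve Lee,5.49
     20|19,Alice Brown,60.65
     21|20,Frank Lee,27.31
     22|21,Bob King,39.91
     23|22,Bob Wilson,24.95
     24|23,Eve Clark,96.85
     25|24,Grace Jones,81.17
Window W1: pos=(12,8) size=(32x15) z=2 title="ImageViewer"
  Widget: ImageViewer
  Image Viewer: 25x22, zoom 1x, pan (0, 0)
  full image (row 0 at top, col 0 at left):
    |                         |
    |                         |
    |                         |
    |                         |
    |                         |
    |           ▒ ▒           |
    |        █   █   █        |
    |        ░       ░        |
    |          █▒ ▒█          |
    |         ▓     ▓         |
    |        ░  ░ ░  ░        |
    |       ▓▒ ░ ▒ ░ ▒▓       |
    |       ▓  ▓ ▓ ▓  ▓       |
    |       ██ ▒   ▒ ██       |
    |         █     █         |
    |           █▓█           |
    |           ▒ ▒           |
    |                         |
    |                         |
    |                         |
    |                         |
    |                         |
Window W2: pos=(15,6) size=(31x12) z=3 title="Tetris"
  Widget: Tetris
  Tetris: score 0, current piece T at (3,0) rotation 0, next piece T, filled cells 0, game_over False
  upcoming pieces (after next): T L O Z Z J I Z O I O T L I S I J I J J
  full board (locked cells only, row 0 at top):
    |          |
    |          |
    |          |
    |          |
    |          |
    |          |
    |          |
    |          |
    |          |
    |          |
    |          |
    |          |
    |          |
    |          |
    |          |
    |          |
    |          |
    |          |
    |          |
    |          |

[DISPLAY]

                                             
                                             
                                             
                                             
       ┏━━━━━━━━━━━━━━━━━━━━━━━━━━━━━┓       
       ┃ Tetris                      ┃━━━━━━━
    ┏━━┠─────────────────────────────┨       
    ┃ I┃          │Next:             ┃───────
    ┠──┃          │ ▒                ┃      ▲
    ┃  ┃          │▒▒▒               ┃      █
    ┃  ┃          │                  ┃      ░
    ┃  ┃          │                  ┃      ░
    ┃  ┃          │                  ┃      ░
    ┃  ┃          │Score:            ┃      ░
    ┃  ┃          │0                 ┃      ░
    ┃  ┗━━━━━━━━━━━━━━━━━━━━━━━━━━━━━┛      ░
    ┃        ░       ░             ┃        ░
    ┃          █▒ ▒█               ┃        ▼
    ┃         ▓     ▓              ┃━━━━━━━━━
    ┃        ░  ░ ░  ░             ┃         


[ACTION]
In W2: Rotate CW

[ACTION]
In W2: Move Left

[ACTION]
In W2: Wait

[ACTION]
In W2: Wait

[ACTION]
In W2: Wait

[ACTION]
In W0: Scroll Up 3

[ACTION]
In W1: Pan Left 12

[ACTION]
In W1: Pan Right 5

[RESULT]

                                             
                                             
                                             
                                             
       ┏━━━━━━━━━━━━━━━━━━━━━━━━━━━━━┓       
       ┃ Tetris                      ┃━━━━━━━
    ┏━━┠─────────────────────────────┨       
    ┃ I┃          │Next:             ┃───────
    ┠──┃          │ ▒                ┃      ▲
    ┃  ┃          │▒▒▒               ┃      █
    ┃  ┃          │                  ┃      ░
    ┃  ┃          │                  ┃      ░
    ┃  ┃          │                  ┃      ░
    ┃  ┃          │Score:            ┃      ░
    ┃  ┃          │0                 ┃      ░
    ┃  ┗━━━━━━━━━━━━━━━━━━━━━━━━━━━━━┛      ░
    ┃   ░       ░                  ┃        ░
    ┃     █▒ ▒█                    ┃        ▼
    ┃    ▓     ▓                   ┃━━━━━━━━━
    ┃   ░  ░ ░  ░                  ┃         
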